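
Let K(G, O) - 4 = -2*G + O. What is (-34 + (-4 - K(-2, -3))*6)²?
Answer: 7744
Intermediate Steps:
K(G, O) = 4 + O - 2*G (K(G, O) = 4 + (-2*G + O) = 4 + (O - 2*G) = 4 + O - 2*G)
(-34 + (-4 - K(-2, -3))*6)² = (-34 + (-4 - (4 - 3 - 2*(-2)))*6)² = (-34 + (-4 - (4 - 3 + 4))*6)² = (-34 + (-4 - 1*5)*6)² = (-34 + (-4 - 5)*6)² = (-34 - 9*6)² = (-34 - 54)² = (-88)² = 7744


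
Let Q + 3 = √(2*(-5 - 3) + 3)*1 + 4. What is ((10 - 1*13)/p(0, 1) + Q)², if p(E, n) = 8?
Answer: -807/64 + 5*I*√13/4 ≈ -12.609 + 4.5069*I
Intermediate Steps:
Q = 1 + I*√13 (Q = -3 + (√(2*(-5 - 3) + 3)*1 + 4) = -3 + (√(2*(-8) + 3)*1 + 4) = -3 + (√(-16 + 3)*1 + 4) = -3 + (√(-13)*1 + 4) = -3 + ((I*√13)*1 + 4) = -3 + (I*√13 + 4) = -3 + (4 + I*√13) = 1 + I*√13 ≈ 1.0 + 3.6056*I)
((10 - 1*13)/p(0, 1) + Q)² = ((10 - 1*13)/8 + (1 + I*√13))² = ((10 - 13)*(⅛) + (1 + I*√13))² = (-3*⅛ + (1 + I*√13))² = (-3/8 + (1 + I*√13))² = (5/8 + I*√13)²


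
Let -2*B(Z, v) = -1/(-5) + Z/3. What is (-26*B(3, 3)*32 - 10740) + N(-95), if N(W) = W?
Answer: -51679/5 ≈ -10336.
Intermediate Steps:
B(Z, v) = -⅒ - Z/6 (B(Z, v) = -(-1/(-5) + Z/3)/2 = -(-1*(-⅕) + Z*(⅓))/2 = -(⅕ + Z/3)/2 = -⅒ - Z/6)
(-26*B(3, 3)*32 - 10740) + N(-95) = (-26*(-⅒ - ⅙*3)*32 - 10740) - 95 = (-26*(-⅒ - ½)*32 - 10740) - 95 = (-26*(-⅗)*32 - 10740) - 95 = ((78/5)*32 - 10740) - 95 = (2496/5 - 10740) - 95 = -51204/5 - 95 = -51679/5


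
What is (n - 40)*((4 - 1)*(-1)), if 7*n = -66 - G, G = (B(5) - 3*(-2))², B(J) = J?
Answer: 1401/7 ≈ 200.14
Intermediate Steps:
G = 121 (G = (5 - 3*(-2))² = (5 + 6)² = 11² = 121)
n = -187/7 (n = (-66 - 1*121)/7 = (-66 - 121)/7 = (⅐)*(-187) = -187/7 ≈ -26.714)
(n - 40)*((4 - 1)*(-1)) = (-187/7 - 40)*((4 - 1)*(-1)) = -1401*(-1)/7 = -467/7*(-3) = 1401/7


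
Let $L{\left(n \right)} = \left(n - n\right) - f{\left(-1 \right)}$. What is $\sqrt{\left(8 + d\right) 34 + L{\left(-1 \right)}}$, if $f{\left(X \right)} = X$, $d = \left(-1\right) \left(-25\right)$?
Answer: $\sqrt{1123} \approx 33.511$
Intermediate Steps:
$d = 25$
$L{\left(n \right)} = 1$ ($L{\left(n \right)} = \left(n - n\right) - -1 = 0 + 1 = 1$)
$\sqrt{\left(8 + d\right) 34 + L{\left(-1 \right)}} = \sqrt{\left(8 + 25\right) 34 + 1} = \sqrt{33 \cdot 34 + 1} = \sqrt{1122 + 1} = \sqrt{1123}$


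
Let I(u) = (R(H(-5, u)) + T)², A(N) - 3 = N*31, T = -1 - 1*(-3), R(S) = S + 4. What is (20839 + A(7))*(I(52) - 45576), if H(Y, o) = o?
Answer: -888942508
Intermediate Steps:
R(S) = 4 + S
T = 2 (T = -1 + 3 = 2)
A(N) = 3 + 31*N (A(N) = 3 + N*31 = 3 + 31*N)
I(u) = (6 + u)² (I(u) = ((4 + u) + 2)² = (6 + u)²)
(20839 + A(7))*(I(52) - 45576) = (20839 + (3 + 31*7))*((6 + 52)² - 45576) = (20839 + (3 + 217))*(58² - 45576) = (20839 + 220)*(3364 - 45576) = 21059*(-42212) = -888942508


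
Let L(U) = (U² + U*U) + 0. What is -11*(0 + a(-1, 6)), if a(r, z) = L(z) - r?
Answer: -803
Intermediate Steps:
L(U) = 2*U² (L(U) = (U² + U²) + 0 = 2*U² + 0 = 2*U²)
a(r, z) = -r + 2*z² (a(r, z) = 2*z² - r = -r + 2*z²)
-11*(0 + a(-1, 6)) = -11*(0 + (-1*(-1) + 2*6²)) = -11*(0 + (1 + 2*36)) = -11*(0 + (1 + 72)) = -11*(0 + 73) = -11*73 = -803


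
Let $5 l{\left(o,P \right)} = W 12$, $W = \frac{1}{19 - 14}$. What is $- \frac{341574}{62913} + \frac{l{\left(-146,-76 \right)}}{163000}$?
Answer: $- \frac{115992774587}{21364206250} \approx -5.4293$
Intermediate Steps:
$W = \frac{1}{5} \approx 0.2$
$l{\left(o,P \right)} = \frac{12}{25}$ ($l{\left(o,P \right)} = \frac{\frac{1}{5} \cdot 12}{5} = \frac{1}{5} \cdot \frac{12}{5} = \frac{12}{25}$)
$- \frac{341574}{62913} + \frac{l{\left(-146,-76 \right)}}{163000} = - \frac{341574}{62913} + \frac{12}{25 \cdot 163000} = \left(-341574\right) \frac{1}{62913} + \frac{12}{25} \cdot \frac{1}{163000} = - \frac{113858}{20971} + \frac{3}{1018750} = - \frac{115992774587}{21364206250}$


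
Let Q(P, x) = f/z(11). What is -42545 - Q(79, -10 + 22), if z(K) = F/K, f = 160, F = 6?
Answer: -128515/3 ≈ -42838.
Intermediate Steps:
z(K) = 6/K
Q(P, x) = 880/3 (Q(P, x) = 160/((6/11)) = 160/((6*(1/11))) = 160/(6/11) = 160*(11/6) = 880/3)
-42545 - Q(79, -10 + 22) = -42545 - 1*880/3 = -42545 - 880/3 = -128515/3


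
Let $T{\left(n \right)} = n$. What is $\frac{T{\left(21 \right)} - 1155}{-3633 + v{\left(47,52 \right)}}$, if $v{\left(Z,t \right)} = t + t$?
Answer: $\frac{1134}{3529} \approx 0.32134$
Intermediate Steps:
$v{\left(Z,t \right)} = 2 t$
$\frac{T{\left(21 \right)} - 1155}{-3633 + v{\left(47,52 \right)}} = \frac{21 - 1155}{-3633 + 2 \cdot 52} = - \frac{1134}{-3633 + 104} = - \frac{1134}{-3529} = \left(-1134\right) \left(- \frac{1}{3529}\right) = \frac{1134}{3529}$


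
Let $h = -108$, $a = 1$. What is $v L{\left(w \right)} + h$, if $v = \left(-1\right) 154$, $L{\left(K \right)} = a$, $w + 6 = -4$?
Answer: $-262$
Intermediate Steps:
$w = -10$ ($w = -6 - 4 = -10$)
$L{\left(K \right)} = 1$
$v = -154$
$v L{\left(w \right)} + h = \left(-154\right) 1 - 108 = -154 - 108 = -262$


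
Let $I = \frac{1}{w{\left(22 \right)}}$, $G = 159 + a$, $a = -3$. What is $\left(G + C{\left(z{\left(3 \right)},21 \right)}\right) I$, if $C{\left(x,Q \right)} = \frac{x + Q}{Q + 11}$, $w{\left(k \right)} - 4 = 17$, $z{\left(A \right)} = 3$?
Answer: $\frac{209}{28} \approx 7.4643$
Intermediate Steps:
$w{\left(k \right)} = 21$ ($w{\left(k \right)} = 4 + 17 = 21$)
$C{\left(x,Q \right)} = \frac{Q + x}{11 + Q}$
$G = 156$ ($G = 159 - 3 = 156$)
$I = \frac{1}{21} \approx 0.047619$
$\left(G + C{\left(z{\left(3 \right)},21 \right)}\right) I = \left(156 + \frac{21 + 3}{11 + 21}\right) \frac{1}{21} = \left(156 + \frac{1}{32} \cdot 24\right) \frac{1}{21} = \left(156 + \frac{3}{4}\right) \frac{1}{21} = \frac{627}{4} \cdot \frac{1}{21} = \frac{209}{28}$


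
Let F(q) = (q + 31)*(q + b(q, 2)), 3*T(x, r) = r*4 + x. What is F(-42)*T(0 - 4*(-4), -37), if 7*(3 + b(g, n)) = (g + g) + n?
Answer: -192148/7 ≈ -27450.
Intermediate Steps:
b(g, n) = -3 + n/7 + 2*g/7 (b(g, n) = -3 + ((g + g) + n)/7 = -3 + (2*g + n)/7 = -3 + (n + 2*g)/7 = -3 + (n/7 + 2*g/7) = -3 + n/7 + 2*g/7)
T(x, r) = x/3 + 4*r/3 (T(x, r) = (r*4 + x)/3 = (4*r + x)/3 = (x + 4*r)/3 = x/3 + 4*r/3)
F(q) = (31 + q)*(-19/7 + 9*q/7) (F(q) = (q + 31)*(q + (-3 + (⅐)*2 + 2*q/7)) = (31 + q)*(q + (-3 + 2/7 + 2*q/7)) = (31 + q)*(q + (-19/7 + 2*q/7)) = (31 + q)*(-19/7 + 9*q/7))
F(-42)*T(0 - 4*(-4), -37) = (-589/7 + (9/7)*(-42)² + (260/7)*(-42))*((0 - 4*(-4))/3 + (4/3)*(-37)) = (-589/7 + (9/7)*1764 - 1560)*((0 + 16)/3 - 148/3) = (-589/7 + 2268 - 1560)*((⅓)*16 - 148/3) = 4367*(16/3 - 148/3)/7 = (4367/7)*(-44) = -192148/7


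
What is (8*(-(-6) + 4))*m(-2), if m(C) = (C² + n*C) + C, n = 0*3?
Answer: 160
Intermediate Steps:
n = 0
m(C) = C + C² (m(C) = (C² + 0*C) + C = (C² + 0) + C = C² + C = C + C²)
(8*(-(-6) + 4))*m(-2) = (8*(-(-6) + 4))*(-2*(1 - 2)) = (8*(-3*(-2) + 4))*(-2*(-1)) = (8*(6 + 4))*2 = (8*10)*2 = 80*2 = 160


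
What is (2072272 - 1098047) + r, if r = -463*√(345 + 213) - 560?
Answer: 973665 - 1389*√62 ≈ 9.6273e+5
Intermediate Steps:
r = -560 - 1389*√62 (r = -1389*√62 - 560 = -560 - 1389*√62 ≈ -11497.)
(2072272 - 1098047) + r = (2072272 - 1098047) + (-560 - 1389*√62) = 974225 + (-560 - 1389*√62) = 973665 - 1389*√62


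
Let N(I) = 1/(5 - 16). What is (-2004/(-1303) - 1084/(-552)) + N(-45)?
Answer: 6746501/1977954 ≈ 3.4108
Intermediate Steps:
N(I) = -1/11 (N(I) = 1/(-11) = -1/11)
(-2004/(-1303) - 1084/(-552)) + N(-45) = (-2004/(-1303) - 1084/(-552)) - 1/11 = (-2004*(-1/1303) - 1084*(-1/552)) - 1/11 = (2004/1303 + 271/138) - 1/11 = 629665/179814 - 1/11 = 6746501/1977954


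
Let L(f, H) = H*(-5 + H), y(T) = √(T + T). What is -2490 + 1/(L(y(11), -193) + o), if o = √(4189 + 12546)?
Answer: -3636129683676/1460293061 - √16735/1460293061 ≈ -2490.0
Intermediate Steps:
y(T) = √2*√T (y(T) = √(2*T) = √2*√T)
o = √16735 ≈ 129.36
-2490 + 1/(L(y(11), -193) + o) = -2490 + 1/(-193*(-5 - 193) + √16735) = -2490 + 1/(-193*(-198) + √16735) = -2490 + 1/(38214 + √16735)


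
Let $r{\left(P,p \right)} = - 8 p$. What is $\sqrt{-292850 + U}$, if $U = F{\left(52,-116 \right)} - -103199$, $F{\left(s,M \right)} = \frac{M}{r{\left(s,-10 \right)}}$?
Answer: $\frac{i \sqrt{18965245}}{10} \approx 435.49 i$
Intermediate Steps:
$F{\left(s,M \right)} = \frac{M}{80}$ ($F{\left(s,M \right)} = \frac{M}{\left(-8\right) \left(-10\right)} = \frac{M}{80}$)
$U = \frac{2063951}{20}$ ($U = \frac{1}{80} \left(-116\right) - -103199 = - \frac{29}{20} + 103199 = \frac{2063951}{20} \approx 1.032 \cdot 10^{5}$)
$\sqrt{-292850 + U} = \sqrt{-292850 + \frac{2063951}{20}} = \sqrt{- \frac{3793049}{20}} = \frac{i \sqrt{18965245}}{10}$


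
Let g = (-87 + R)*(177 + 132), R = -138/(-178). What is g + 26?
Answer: -2368952/89 ≈ -26617.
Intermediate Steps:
R = 69/89 (R = -138*(-1/178) = 69/89 ≈ 0.77528)
g = -2371266/89 (g = (-87 + 69/89)*(177 + 132) = -7674/89*309 = -2371266/89 ≈ -26643.)
g + 26 = -2371266/89 + 26 = -2368952/89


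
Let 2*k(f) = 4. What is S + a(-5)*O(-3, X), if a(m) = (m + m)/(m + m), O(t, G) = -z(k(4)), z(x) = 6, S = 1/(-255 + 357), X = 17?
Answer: -611/102 ≈ -5.9902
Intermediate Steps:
k(f) = 2 (k(f) = (1/2)*4 = 2)
S = 1/102 ≈ 0.0098039
O(t, G) = -6 (O(t, G) = -1*6 = -6)
a(m) = 1 (a(m) = (2*m)/((2*m)) = (2*m)*(1/(2*m)) = 1)
S + a(-5)*O(-3, X) = 1/102 + 1*(-6) = 1/102 - 6 = -611/102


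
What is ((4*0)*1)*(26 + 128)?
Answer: 0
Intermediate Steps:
((4*0)*1)*(26 + 128) = (0*1)*154 = 0*154 = 0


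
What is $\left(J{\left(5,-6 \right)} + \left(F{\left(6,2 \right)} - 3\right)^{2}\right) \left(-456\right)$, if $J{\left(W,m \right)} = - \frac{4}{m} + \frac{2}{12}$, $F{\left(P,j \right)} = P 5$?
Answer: $-332804$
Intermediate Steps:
$F{\left(P,j \right)} = 5 P$
$J{\left(W,m \right)} = \frac{1}{6} - \frac{4}{m}$ ($J{\left(W,m \right)} = - \frac{4}{m} + 2 \cdot \frac{1}{12} = - \frac{4}{m} + \frac{1}{6} = \frac{1}{6} - \frac{4}{m}$)
$\left(J{\left(5,-6 \right)} + \left(F{\left(6,2 \right)} - 3\right)^{2}\right) \left(-456\right) = \left(\frac{-24 - 6}{6 \left(-6\right)} + \left(5 \cdot 6 - 3\right)^{2}\right) \left(-456\right) = \left(\frac{1}{6} \left(- \frac{1}{6}\right) \left(-30\right) + \left(30 - 3\right)^{2}\right) \left(-456\right) = \left(\frac{5}{6} + 27^{2}\right) \left(-456\right) = \left(\frac{5}{6} + 729\right) \left(-456\right) = \frac{4379}{6} \left(-456\right) = -332804$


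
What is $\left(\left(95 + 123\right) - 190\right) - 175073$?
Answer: $-175045$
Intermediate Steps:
$\left(\left(95 + 123\right) - 190\right) - 175073 = \left(218 - 190\right) - 175073 = 28 - 175073 = -175045$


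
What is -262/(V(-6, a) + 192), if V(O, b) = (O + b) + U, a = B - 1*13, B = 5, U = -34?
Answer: -131/72 ≈ -1.8194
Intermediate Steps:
a = -8 (a = 5 - 1*13 = 5 - 13 = -8)
V(O, b) = -34 + O + b (V(O, b) = (O + b) - 34 = -34 + O + b)
-262/(V(-6, a) + 192) = -262/((-34 - 6 - 8) + 192) = -262/(-48 + 192) = -262/144 = (1/144)*(-262) = -131/72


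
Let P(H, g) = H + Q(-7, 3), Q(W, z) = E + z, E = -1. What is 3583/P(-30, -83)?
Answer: -3583/28 ≈ -127.96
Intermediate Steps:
Q(W, z) = -1 + z
P(H, g) = 2 + H (P(H, g) = H + (-1 + 3) = H + 2 = 2 + H)
3583/P(-30, -83) = 3583/(2 - 30) = 3583/(-28) = 3583*(-1/28) = -3583/28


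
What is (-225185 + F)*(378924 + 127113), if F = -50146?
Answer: -139327673247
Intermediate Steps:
(-225185 + F)*(378924 + 127113) = (-225185 - 50146)*(378924 + 127113) = -275331*506037 = -139327673247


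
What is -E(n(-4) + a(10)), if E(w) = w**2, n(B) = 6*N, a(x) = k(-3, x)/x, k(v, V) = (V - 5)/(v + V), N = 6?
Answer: -255025/196 ≈ -1301.1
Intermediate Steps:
k(v, V) = (-5 + V)/(V + v)
a(x) = (-5 + x)/(x*(-3 + x)) (a(x) = ((-5 + x)/(x - 3))/x = ((-5 + x)/(-3 + x))/x = (-5 + x)/(x*(-3 + x)))
n(B) = 36 (n(B) = 6*6 = 36)
-E(n(-4) + a(10)) = -(36 + (-5 + 10)/(10*(-3 + 10)))**2 = -(36 + (1/10)*5/7)**2 = -(36 + (1/10)*(1/7)*5)**2 = -(36 + 1/14)**2 = -(505/14)**2 = -1*255025/196 = -255025/196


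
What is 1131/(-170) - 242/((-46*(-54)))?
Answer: -356318/52785 ≈ -6.7504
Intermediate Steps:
1131/(-170) - 242/((-46*(-54))) = 1131*(-1/170) - 242/2484 = -1131/170 - 242*1/2484 = -1131/170 - 121/1242 = -356318/52785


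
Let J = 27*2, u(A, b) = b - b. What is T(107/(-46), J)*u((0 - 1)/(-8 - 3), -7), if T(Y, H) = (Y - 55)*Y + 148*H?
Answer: 0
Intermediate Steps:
u(A, b) = 0
J = 54
T(Y, H) = 148*H + Y*(-55 + Y) (T(Y, H) = (-55 + Y)*Y + 148*H = Y*(-55 + Y) + 148*H = 148*H + Y*(-55 + Y))
T(107/(-46), J)*u((0 - 1)/(-8 - 3), -7) = ((107/(-46))**2 - 5885/(-46) + 148*54)*0 = ((107*(-1/46))**2 - 5885*(-1)/46 + 7992)*0 = ((-107/46)**2 - 55*(-107/46) + 7992)*0 = (11449/2116 + 5885/46 + 7992)*0 = (17193231/2116)*0 = 0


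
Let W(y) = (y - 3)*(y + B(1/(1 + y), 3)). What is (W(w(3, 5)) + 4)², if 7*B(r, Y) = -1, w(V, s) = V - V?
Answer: 961/49 ≈ 19.612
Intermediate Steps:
w(V, s) = 0
B(r, Y) = -⅐ (B(r, Y) = (⅐)*(-1) = -⅐)
W(y) = (-3 + y)*(-⅐ + y) (W(y) = (y - 3)*(y - ⅐) = (-3 + y)*(-⅐ + y))
(W(w(3, 5)) + 4)² = ((3/7 + 0² - 22/7*0) + 4)² = ((3/7 + 0 + 0) + 4)² = (3/7 + 4)² = (31/7)² = 961/49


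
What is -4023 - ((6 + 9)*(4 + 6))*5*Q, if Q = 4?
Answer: -7023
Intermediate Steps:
-4023 - ((6 + 9)*(4 + 6))*5*Q = -4023 - ((6 + 9)*(4 + 6))*5*4 = -4023 - (15*10)*5*4 = -4023 - 150*5*4 = -4023 - 750*4 = -4023 - 1*3000 = -4023 - 3000 = -7023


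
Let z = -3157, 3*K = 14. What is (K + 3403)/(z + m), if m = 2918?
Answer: -10223/717 ≈ -14.258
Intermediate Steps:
K = 14/3 (K = (⅓)*14 = 14/3 ≈ 4.6667)
(K + 3403)/(z + m) = (14/3 + 3403)/(-3157 + 2918) = (10223/3)/(-239) = (10223/3)*(-1/239) = -10223/717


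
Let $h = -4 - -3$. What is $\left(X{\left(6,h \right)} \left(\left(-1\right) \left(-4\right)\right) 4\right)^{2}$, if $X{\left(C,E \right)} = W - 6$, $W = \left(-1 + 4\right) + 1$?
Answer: $1024$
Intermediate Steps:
$W = 4$ ($W = 3 + 1 = 4$)
$h = -1$ ($h = -4 + 3 = -1$)
$X{\left(C,E \right)} = -2$ ($X{\left(C,E \right)} = 4 - 6 = -2$)
$\left(X{\left(6,h \right)} \left(\left(-1\right) \left(-4\right)\right) 4\right)^{2} = \left(- 2 \left(\left(-1\right) \left(-4\right)\right) 4\right)^{2} = \left(\left(-2\right) 4 \cdot 4\right)^{2} = \left(\left(-8\right) 4\right)^{2} = \left(-32\right)^{2} = 1024$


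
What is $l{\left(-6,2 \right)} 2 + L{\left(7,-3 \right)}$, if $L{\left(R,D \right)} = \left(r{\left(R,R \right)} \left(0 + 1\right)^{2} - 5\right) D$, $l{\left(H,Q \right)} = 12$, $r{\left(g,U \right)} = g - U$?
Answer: $39$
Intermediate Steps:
$L{\left(R,D \right)} = - 5 D$ ($L{\left(R,D \right)} = \left(\left(R - R\right) \left(0 + 1\right)^{2} - 5\right) D = \left(0 \cdot 1^{2} - 5\right) D = \left(0 \cdot 1 - 5\right) D = \left(0 - 5\right) D = - 5 D$)
$l{\left(-6,2 \right)} 2 + L{\left(7,-3 \right)} = 12 \cdot 2 - -15 = 24 + 15 = 39$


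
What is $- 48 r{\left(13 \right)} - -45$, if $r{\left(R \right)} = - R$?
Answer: $669$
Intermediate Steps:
$- 48 r{\left(13 \right)} - -45 = - 48 \left(\left(-1\right) 13\right) - -45 = \left(-48\right) \left(-13\right) + 45 = 624 + 45 = 669$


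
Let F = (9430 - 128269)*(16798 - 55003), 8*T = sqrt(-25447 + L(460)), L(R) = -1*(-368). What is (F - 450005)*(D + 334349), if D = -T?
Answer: 1517875580762510 - 2269896995*I*sqrt(25079)/4 ≈ 1.5179e+15 - 8.9867e+10*I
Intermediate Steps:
L(R) = 368
T = I*sqrt(25079)/8 (T = sqrt(-25447 + 368)/8 = sqrt(-25079)/8 = (I*sqrt(25079))/8 = I*sqrt(25079)/8 ≈ 19.795*I)
D = -I*sqrt(25079)/8 ≈ -19.795*I
F = 4540243995 (F = -118839*(-38205) = 4540243995)
(F - 450005)*(D + 334349) = (4540243995 - 450005)*(-I*sqrt(25079)/8 + 334349) = 4539793990*(334349 - I*sqrt(25079)/8) = 1517875580762510 - 2269896995*I*sqrt(25079)/4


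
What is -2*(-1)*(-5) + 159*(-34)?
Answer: -5416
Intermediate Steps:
-2*(-1)*(-5) + 159*(-34) = 2*(-5) - 5406 = -10 - 5406 = -5416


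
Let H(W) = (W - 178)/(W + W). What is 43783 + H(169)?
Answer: 14798645/338 ≈ 43783.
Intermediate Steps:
H(W) = (-178 + W)/(2*W) (H(W) = (-178 + W)/((2*W)) = (-178 + W)*(1/(2*W)) = (-178 + W)/(2*W))
43783 + H(169) = 43783 + (½)*(-178 + 169)/169 = 43783 + (½)*(1/169)*(-9) = 43783 - 9/338 = 14798645/338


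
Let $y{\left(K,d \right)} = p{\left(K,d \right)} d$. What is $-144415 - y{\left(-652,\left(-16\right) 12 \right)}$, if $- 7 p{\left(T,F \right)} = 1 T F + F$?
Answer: $-3572767$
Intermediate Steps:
$p{\left(T,F \right)} = - \frac{F}{7} - \frac{F T}{7}$ ($p{\left(T,F \right)} = - \frac{1 T F + F}{7} = - \frac{T F + F}{7} = - \frac{F T + F}{7} = - \frac{F + F T}{7} = - \frac{F}{7} - \frac{F T}{7}$)
$y{\left(K,d \right)} = - \frac{d^{2} \left(1 + K\right)}{7}$ ($y{\left(K,d \right)} = - \frac{d \left(1 + K\right)}{7} d = - \frac{d^{2} \left(1 + K\right)}{7}$)
$-144415 - y{\left(-652,\left(-16\right) 12 \right)} = -144415 - \frac{\left(\left(-16\right) 12\right)^{2} \left(-1 - -652\right)}{7} = -144415 - \frac{\left(-192\right)^{2} \left(-1 + 652\right)}{7} = -144415 - \frac{1}{7} \cdot 36864 \cdot 651 = -144415 - 3428352 = -3572767$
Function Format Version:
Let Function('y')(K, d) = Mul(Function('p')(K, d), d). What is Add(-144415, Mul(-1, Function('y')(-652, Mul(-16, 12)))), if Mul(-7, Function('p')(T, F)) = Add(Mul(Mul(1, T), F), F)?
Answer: -3572767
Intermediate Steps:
Function('p')(T, F) = Add(Mul(Rational(-1, 7), F), Mul(Rational(-1, 7), F, T)) (Function('p')(T, F) = Mul(Rational(-1, 7), Add(Mul(Mul(1, T), F), F)) = Mul(Rational(-1, 7), Add(Mul(T, F), F)) = Mul(Rational(-1, 7), Add(Mul(F, T), F)) = Mul(Rational(-1, 7), Add(F, Mul(F, T))) = Add(Mul(Rational(-1, 7), F), Mul(Rational(-1, 7), F, T)))
Function('y')(K, d) = Mul(Rational(-1, 7), Pow(d, 2), Add(1, K)) (Function('y')(K, d) = Mul(Mul(Rational(-1, 7), d, Add(1, K)), d) = Mul(Rational(-1, 7), Pow(d, 2), Add(1, K)))
Add(-144415, Mul(-1, Function('y')(-652, Mul(-16, 12)))) = Add(-144415, Mul(-1, Mul(Rational(1, 7), Pow(Mul(-16, 12), 2), Add(-1, Mul(-1, -652))))) = Add(-144415, Mul(-1, Mul(Rational(1, 7), Pow(-192, 2), Add(-1, 652)))) = Add(-144415, Mul(-1, Mul(Rational(1, 7), 36864, 651))) = Add(-144415, Mul(-1, 3428352)) = Add(-144415, -3428352) = -3572767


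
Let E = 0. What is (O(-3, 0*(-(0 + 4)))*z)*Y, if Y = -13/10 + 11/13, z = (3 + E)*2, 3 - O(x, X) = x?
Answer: -1062/65 ≈ -16.338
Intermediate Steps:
O(x, X) = 3 - x
z = 6 (z = (3 + 0)*2 = 3*2 = 6)
Y = -59/130 (Y = -13*⅒ + 11*(1/13) = -13/10 + 11/13 = -59/130 ≈ -0.45385)
(O(-3, 0*(-(0 + 4)))*z)*Y = ((3 - 1*(-3))*6)*(-59/130) = ((3 + 3)*6)*(-59/130) = (6*6)*(-59/130) = 36*(-59/130) = -1062/65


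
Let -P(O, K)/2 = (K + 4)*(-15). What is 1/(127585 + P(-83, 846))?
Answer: 1/153085 ≈ 6.5323e-6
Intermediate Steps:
P(O, K) = 120 + 30*K (P(O, K) = -2*(K + 4)*(-15) = -2*(4 + K)*(-15) = -2*(-60 - 15*K) = 120 + 30*K)
1/(127585 + P(-83, 846)) = 1/(127585 + (120 + 30*846)) = 1/(127585 + (120 + 25380)) = 1/(127585 + 25500) = 1/153085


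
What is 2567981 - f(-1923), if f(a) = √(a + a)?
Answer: 2567981 - I*√3846 ≈ 2.568e+6 - 62.016*I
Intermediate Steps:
f(a) = √2*√a (f(a) = √(2*a) = √2*√a)
2567981 - f(-1923) = 2567981 - √2*√(-1923) = 2567981 - √2*I*√1923 = 2567981 - I*√3846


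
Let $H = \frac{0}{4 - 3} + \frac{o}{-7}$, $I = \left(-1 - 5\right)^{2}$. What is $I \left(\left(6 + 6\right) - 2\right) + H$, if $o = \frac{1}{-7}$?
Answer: $\frac{17641}{49} \approx 360.02$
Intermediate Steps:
$o = - \frac{1}{7} \approx -0.14286$
$I = 36$ ($I = \left(-6\right)^{2} = 36$)
$H = \frac{1}{49}$ ($H = \frac{0}{4 - 3} - \frac{1}{7 \left(-7\right)} = \frac{0}{4 - 3} - - \frac{1}{49} = \frac{0}{1} + \frac{1}{49} = 0 \cdot 1 + \frac{1}{49} = 0 + \frac{1}{49} = \frac{1}{49} \approx 0.020408$)
$I \left(\left(6 + 6\right) - 2\right) + H = 36 \left(\left(6 + 6\right) - 2\right) + \frac{1}{49} = 36 \left(12 - 2\right) + \frac{1}{49} = 36 \cdot 10 + \frac{1}{49} = 360 + \frac{1}{49} = \frac{17641}{49}$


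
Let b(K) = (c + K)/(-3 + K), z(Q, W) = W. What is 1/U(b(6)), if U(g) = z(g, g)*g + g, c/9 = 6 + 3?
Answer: 1/870 ≈ 0.0011494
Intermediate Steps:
c = 81 (c = 9*(6 + 3) = 9*9 = 81)
b(K) = (81 + K)/(-3 + K)
U(g) = g + g² (U(g) = g*g + g = g² + g = g + g²)
1/U(b(6)) = 1/(((81 + 6)/(-3 + 6))*(1 + (81 + 6)/(-3 + 6))) = 1/((87/3)*(1 + 87/3)) = 1/(((⅓)*87)*(1 + (⅓)*87)) = 1/(29*(1 + 29)) = 1/(29*30) = 1/870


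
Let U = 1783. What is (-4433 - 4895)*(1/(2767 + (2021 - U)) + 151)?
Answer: -4232635968/3005 ≈ -1.4085e+6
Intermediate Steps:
(-4433 - 4895)*(1/(2767 + (2021 - U)) + 151) = (-4433 - 4895)*(1/(2767 + (2021 - 1*1783)) + 151) = -9328*(1/(2767 + (2021 - 1783)) + 151) = -9328*(1/(2767 + 238) + 151) = -9328*(1/3005 + 151) = -9328*453756/3005 = -4232635968/3005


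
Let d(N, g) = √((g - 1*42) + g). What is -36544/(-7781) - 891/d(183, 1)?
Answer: 36544/7781 + 891*I*√10/20 ≈ 4.6966 + 140.88*I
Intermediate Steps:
d(N, g) = √(-42 + 2*g) (d(N, g) = √((g - 42) + g) = √((-42 + g) + g) = √(-42 + 2*g))
-36544/(-7781) - 891/d(183, 1) = -36544/(-7781) - 891/√(-42 + 2*1) = -36544*(-1/7781) - 891/√(-42 + 2) = 36544/7781 - 891*(-I*√10/20) = 36544/7781 - (-891)*I*√10/20 = 36544/7781 + 891*I*√10/20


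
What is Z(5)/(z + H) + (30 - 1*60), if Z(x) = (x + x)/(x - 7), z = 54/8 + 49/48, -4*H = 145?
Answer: -40770/1367 ≈ -29.824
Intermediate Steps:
H = -145/4 (H = -¼*145 = -145/4 ≈ -36.250)
z = 373/48 (z = 54*(⅛) + 49*(1/48) = 27/4 + 49/48 = 373/48 ≈ 7.7708)
Z(x) = 2*x/(-7 + x) (Z(x) = (2*x)/(-7 + x) = 2*x/(-7 + x))
Z(5)/(z + H) + (30 - 1*60) = (2*5/(-7 + 5))/(373/48 - 145/4) + (30 - 1*60) = (2*5/(-2))/(-1367/48) + (30 - 60) = (2*5*(-½))*(-48/1367) - 30 = -5*(-48/1367) - 30 = 240/1367 - 30 = -40770/1367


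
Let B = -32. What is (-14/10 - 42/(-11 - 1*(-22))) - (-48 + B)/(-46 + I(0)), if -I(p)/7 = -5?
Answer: -687/55 ≈ -12.491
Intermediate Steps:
I(p) = 35 (I(p) = -7*(-5) = 35)
(-14/10 - 42/(-11 - 1*(-22))) - (-48 + B)/(-46 + I(0)) = (-14/10 - 42/(-11 - 1*(-22))) - (-48 - 32)/(-46 + 35) = (-14*⅒ - 42/(-11 + 22)) - (-80)/(-11) = (-7/5 - 42/11) - (-80)*(-1)/11 = (-7/5 - 42*1/11) - 1*80/11 = (-7/5 - 42/11) - 80/11 = -287/55 - 80/11 = -687/55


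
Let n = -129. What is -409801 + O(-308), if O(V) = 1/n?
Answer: -52864330/129 ≈ -4.0980e+5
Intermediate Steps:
O(V) = -1/129 (O(V) = 1/(-129) = -1/129)
-409801 + O(-308) = -409801 - 1/129 = -52864330/129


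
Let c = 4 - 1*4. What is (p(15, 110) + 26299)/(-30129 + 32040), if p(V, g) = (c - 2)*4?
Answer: 26291/1911 ≈ 13.758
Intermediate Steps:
c = 0 (c = 4 - 4 = 0)
p(V, g) = -8 (p(V, g) = (0 - 2)*4 = -2*4 = -8)
(p(15, 110) + 26299)/(-30129 + 32040) = (-8 + 26299)/(-30129 + 32040) = 26291/1911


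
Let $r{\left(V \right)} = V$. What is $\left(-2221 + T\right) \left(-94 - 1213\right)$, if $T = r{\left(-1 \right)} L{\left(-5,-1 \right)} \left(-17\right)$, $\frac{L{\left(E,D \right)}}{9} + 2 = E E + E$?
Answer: $-696631$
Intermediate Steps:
$L{\left(E,D \right)} = -18 + 9 E + 9 E^{2}$ ($L{\left(E,D \right)} = -18 + 9 \left(E E + E\right) = -18 + 9 \left(E^{2} + E\right) = -18 + 9 \left(E + E^{2}\right) = -18 + \left(9 E + 9 E^{2}\right) = -18 + 9 E + 9 E^{2}$)
$T = 2754$ ($T = - (-18 + 9 \left(-5\right) + 9 \left(-5\right)^{2}) \left(-17\right) = - (-18 - 45 + 9 \cdot 25) \left(-17\right) = - (-18 - 45 + 225) \left(-17\right) = \left(-1\right) 162 \left(-17\right) = \left(-162\right) \left(-17\right) = 2754$)
$\left(-2221 + T\right) \left(-94 - 1213\right) = \left(-2221 + 2754\right) \left(-94 - 1213\right) = 533 \left(-1307\right) = -696631$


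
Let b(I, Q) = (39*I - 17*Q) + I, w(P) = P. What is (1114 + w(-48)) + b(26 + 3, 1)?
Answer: 2209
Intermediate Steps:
b(I, Q) = -17*Q + 40*I (b(I, Q) = (-17*Q + 39*I) + I = -17*Q + 40*I)
(1114 + w(-48)) + b(26 + 3, 1) = (1114 - 48) + (-17*1 + 40*(26 + 3)) = 1066 + (-17 + 40*29) = 1066 + (-17 + 1160) = 1066 + 1143 = 2209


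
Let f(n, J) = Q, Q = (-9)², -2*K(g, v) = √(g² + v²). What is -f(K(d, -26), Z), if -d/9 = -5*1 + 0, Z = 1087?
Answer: -81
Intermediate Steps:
d = 45 (d = -9*(-5*1 + 0) = -9*(-5 + 0) = -9*(-5) = 45)
K(g, v) = -√(g² + v²)/2
Q = 81
f(n, J) = 81
-f(K(d, -26), Z) = -1*81 = -81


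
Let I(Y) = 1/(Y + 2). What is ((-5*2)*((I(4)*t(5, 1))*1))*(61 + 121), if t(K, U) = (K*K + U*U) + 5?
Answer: -28210/3 ≈ -9403.3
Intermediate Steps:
I(Y) = 1/(2 + Y)
t(K, U) = 5 + K**2 + U**2 (t(K, U) = (K**2 + U**2) + 5 = 5 + K**2 + U**2)
((-5*2)*((I(4)*t(5, 1))*1))*(61 + 121) = ((-5*2)*(((5 + 5**2 + 1**2)/(2 + 4))*1))*(61 + 121) = -10*(5 + 25 + 1)/6*182 = -10*(1/6)*31*182 = -155/3*182 = -28210/3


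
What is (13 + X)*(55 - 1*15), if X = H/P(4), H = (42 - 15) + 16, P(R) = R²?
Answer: 1255/2 ≈ 627.50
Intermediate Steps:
H = 43 (H = 27 + 16 = 43)
X = 43/16 (X = 43/(4²) = 43/16 ≈ 2.6875)
(13 + X)*(55 - 1*15) = (13 + 43/16)*(55 - 1*15) = 251*(55 - 15)/16 = (251/16)*40 = 1255/2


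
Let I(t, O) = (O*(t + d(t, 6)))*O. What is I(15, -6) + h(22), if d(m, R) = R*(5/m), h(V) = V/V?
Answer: 613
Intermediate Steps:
h(V) = 1
d(m, R) = 5*R/m
I(t, O) = O**2*(t + 30/t) (I(t, O) = (O*(t + 5*6/t))*O = (O*(t + 30/t))*O = O**2*(t + 30/t))
I(15, -6) + h(22) = (-6)**2*(30 + 15**2)/15 + 1 = 36*(1/15)*(30 + 225) + 1 = 36*(1/15)*255 + 1 = 612 + 1 = 613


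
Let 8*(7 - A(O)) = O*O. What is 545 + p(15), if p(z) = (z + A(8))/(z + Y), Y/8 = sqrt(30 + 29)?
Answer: 1935085/3551 + 112*sqrt(59)/3551 ≈ 545.18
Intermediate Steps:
A(O) = 7 - O**2/8 (A(O) = 7 - O*O/8 = 7 - O**2/8)
Y = 8*sqrt(59) (Y = 8*sqrt(30 + 29) = 8*sqrt(59) ≈ 61.449)
p(z) = (-1 + z)/(z + 8*sqrt(59)) (p(z) = (z + (7 - 1/8*8**2))/(z + 8*sqrt(59)) = (z + (7 - 1/8*64))/(z + 8*sqrt(59)) = (z + (7 - 8))/(z + 8*sqrt(59)) = (z - 1)/(z + 8*sqrt(59)) = (-1 + z)/(z + 8*sqrt(59)))
545 + p(15) = 545 + (-1 + 15)/(15 + 8*sqrt(59)) = 545 + 14/(15 + 8*sqrt(59))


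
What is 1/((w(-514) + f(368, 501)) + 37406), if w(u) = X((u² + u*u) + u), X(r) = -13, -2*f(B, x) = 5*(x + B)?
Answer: 2/70441 ≈ 2.8393e-5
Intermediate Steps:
f(B, x) = -5*B/2 - 5*x/2 (f(B, x) = -5*(x + B)/2 = -5*(B + x)/2 = -(5*B + 5*x)/2 = -5*B/2 - 5*x/2)
w(u) = -13
1/((w(-514) + f(368, 501)) + 37406) = 1/((-13 + (-5/2*368 - 5/2*501)) + 37406) = 1/((-13 + (-920 - 2505/2)) + 37406) = 1/((-13 - 4345/2) + 37406) = 1/(-4371/2 + 37406) = 1/(70441/2) = 2/70441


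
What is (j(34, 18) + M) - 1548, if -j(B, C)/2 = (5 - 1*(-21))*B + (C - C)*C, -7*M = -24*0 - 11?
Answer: -23201/7 ≈ -3314.4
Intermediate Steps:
M = 11/7 (M = -(-24*0 - 11)/7 = -(0 - 11)/7 = -1/7*(-11) = 11/7 ≈ 1.5714)
j(B, C) = -52*B (j(B, C) = -2*((5 - 1*(-21))*B + (C - C)*C) = -2*((5 + 21)*B + 0*C) = -2*(26*B + 0) = -52*B)
(j(34, 18) + M) - 1548 = (-52*34 + 11/7) - 1548 = (-1768 + 11/7) - 1548 = -12365/7 - 1548 = -23201/7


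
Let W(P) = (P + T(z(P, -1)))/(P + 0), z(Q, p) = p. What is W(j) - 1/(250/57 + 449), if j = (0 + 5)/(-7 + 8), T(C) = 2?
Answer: 180616/129215 ≈ 1.3978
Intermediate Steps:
j = 5 (j = 5/1 = 5*1 = 5)
W(P) = (2 + P)/P (W(P) = (P + 2)/(P + 0) = (2 + P)/P)
W(j) - 1/(250/57 + 449) = (2 + 5)/5 - 1/(250/57 + 449) = (⅕)*7 - 1/(250*(1/57) + 449) = 7/5 - 1/(250/57 + 449) = 7/5 - 1/25843/57 = 7/5 - 1*57/25843 = 7/5 - 57/25843 = 180616/129215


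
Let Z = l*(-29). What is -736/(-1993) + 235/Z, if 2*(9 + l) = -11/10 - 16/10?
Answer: 13785308/11963979 ≈ 1.1522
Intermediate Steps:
l = -207/20 (l = -9 + (-11/10 - 16/10)/2 = -9 + (-11*⅒ - 16*⅒)/2 = -9 + (-11/10 - 8/5)/2 = -9 + (½)*(-27/10) = -9 - 27/20 = -207/20 ≈ -10.350)
Z = 6003/20 (Z = -207/20*(-29) = 6003/20 ≈ 300.15)
-736/(-1993) + 235/Z = -736/(-1993) + 235/(6003/20) = -736*(-1/1993) + 235*(20/6003) = 736/1993 + 4700/6003 = 13785308/11963979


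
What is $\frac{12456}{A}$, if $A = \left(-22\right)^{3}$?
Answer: $- \frac{1557}{1331} \approx -1.1698$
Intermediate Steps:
$A = -10648$
$\frac{12456}{A} = \frac{12456}{-10648} = 12456 \left(- \frac{1}{10648}\right) = - \frac{1557}{1331}$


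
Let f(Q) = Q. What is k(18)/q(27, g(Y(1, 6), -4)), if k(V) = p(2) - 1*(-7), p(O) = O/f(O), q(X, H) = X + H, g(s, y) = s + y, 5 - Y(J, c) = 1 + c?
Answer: 8/21 ≈ 0.38095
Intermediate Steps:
Y(J, c) = 4 - c (Y(J, c) = 5 - (1 + c) = 5 + (-1 - c) = 4 - c)
q(X, H) = H + X
p(O) = 1 (p(O) = O/O = 1)
k(V) = 8 (k(V) = 1 - 1*(-7) = 1 + 7 = 8)
k(18)/q(27, g(Y(1, 6), -4)) = 8/(((4 - 1*6) - 4) + 27) = 8/(((4 - 6) - 4) + 27) = 8/((-2 - 4) + 27) = 8/(-6 + 27) = 8/21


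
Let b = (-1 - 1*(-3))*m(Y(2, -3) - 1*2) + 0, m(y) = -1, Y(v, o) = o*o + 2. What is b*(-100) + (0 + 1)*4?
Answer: 204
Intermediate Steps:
Y(v, o) = 2 + o² (Y(v, o) = o² + 2 = 2 + o²)
b = -2 (b = (-1 - 1*(-3))*(-1) + 0 = (-1 + 3)*(-1) + 0 = 2*(-1) + 0 = -2 + 0 = -2)
b*(-100) + (0 + 1)*4 = -2*(-100) + (0 + 1)*4 = 200 + 1*4 = 200 + 4 = 204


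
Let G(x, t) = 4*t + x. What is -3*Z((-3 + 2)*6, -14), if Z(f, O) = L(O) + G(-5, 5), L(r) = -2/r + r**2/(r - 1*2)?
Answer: -243/28 ≈ -8.6786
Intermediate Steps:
L(r) = -2/r + r**2/(-2 + r) (L(r) = -2/r + r**2/(r - 2) = -2/r + r**2/(-2 + r))
G(x, t) = x + 4*t
Z(f, O) = 15 + (4 + O**3 - 2*O)/(O*(-2 + O)) (Z(f, O) = (4 + O**3 - 2*O)/(O*(-2 + O)) + (-5 + 4*5) = (4 + O**3 - 2*O)/(O*(-2 + O)) + (-5 + 20) = (4 + O**3 - 2*O)/(O*(-2 + O)) + 15 = 15 + (4 + O**3 - 2*O)/(O*(-2 + O)))
-3*Z((-3 + 2)*6, -14) = -3*(4 + (-14)**3 - 32*(-14) + 15*(-14)**2)/((-14)*(-2 - 14)) = -(-3)*(4 - 2744 + 448 + 15*196)/(14*(-16)) = -(-3)*(-1)*(4 - 2744 + 448 + 2940)/(14*16) = -(-3)*(-1)*648/(14*16) = -3*81/28 = -243/28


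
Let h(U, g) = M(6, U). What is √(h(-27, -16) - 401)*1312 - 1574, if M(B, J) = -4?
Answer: -1574 + 11808*I*√5 ≈ -1574.0 + 26404.0*I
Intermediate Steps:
h(U, g) = -4
√(h(-27, -16) - 401)*1312 - 1574 = √(-4 - 401)*1312 - 1574 = √(-405)*1312 - 1574 = (9*I*√5)*1312 - 1574 = 11808*I*√5 - 1574 = -1574 + 11808*I*√5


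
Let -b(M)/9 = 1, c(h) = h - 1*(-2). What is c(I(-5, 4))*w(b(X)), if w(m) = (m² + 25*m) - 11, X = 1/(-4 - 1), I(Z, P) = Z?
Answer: 465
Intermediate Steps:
c(h) = 2 + h (c(h) = h + 2 = 2 + h)
X = -⅕ (X = 1/(-5) = -⅕ ≈ -0.20000)
b(M) = -9 (b(M) = -9*1 = -9)
w(m) = -11 + m² + 25*m
c(I(-5, 4))*w(b(X)) = (2 - 5)*(-11 + (-9)² + 25*(-9)) = -3*(-11 + 81 - 225) = -3*(-155) = 465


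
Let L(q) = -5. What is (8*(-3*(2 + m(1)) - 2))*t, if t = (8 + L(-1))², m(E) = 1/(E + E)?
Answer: -684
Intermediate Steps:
m(E) = 1/(2*E)
t = 9 (t = (8 - 5)² = 3² = 9)
(8*(-3*(2 + m(1)) - 2))*t = (8*(-3*(2 + (½)/1) - 2))*9 = (8*(-3*(2 + (½)*1) - 2))*9 = (8*(-3*(2 + ½) - 2))*9 = (8*(-3*5/2 - 2))*9 = (8*(-15/2 - 2))*9 = (8*(-19/2))*9 = -76*9 = -684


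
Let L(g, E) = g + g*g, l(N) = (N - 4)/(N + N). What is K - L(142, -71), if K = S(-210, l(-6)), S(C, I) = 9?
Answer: -20297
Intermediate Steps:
l(N) = (-4 + N)/(2*N) (l(N) = (-4 + N)/((2*N)) = (-4 + N)*(1/(2*N)) = (-4 + N)/(2*N))
L(g, E) = g + g**2
K = 9
K - L(142, -71) = 9 - 142*(1 + 142) = 9 - 142*143 = 9 - 1*20306 = 9 - 20306 = -20297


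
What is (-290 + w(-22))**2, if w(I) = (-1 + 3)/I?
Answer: 10182481/121 ≈ 84153.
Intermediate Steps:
w(I) = 2/I
(-290 + w(-22))**2 = (-290 + 2/(-22))**2 = (-290 + 2*(-1/22))**2 = (-290 - 1/11)**2 = (-3191/11)**2 = 10182481/121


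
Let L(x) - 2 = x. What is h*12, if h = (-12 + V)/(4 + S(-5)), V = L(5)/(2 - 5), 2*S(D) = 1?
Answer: -344/9 ≈ -38.222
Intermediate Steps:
S(D) = 1/2 (S(D) = (1/2)*1 = 1/2)
L(x) = 2 + x
V = -7/3 (V = (2 + 5)/(2 - 5) = 7/(-3) = 7*(-1/3) = -7/3 ≈ -2.3333)
h = -86/27 (h = (-12 - 7/3)/(4 + 1/2) = -43/(3*9/2) = -43/3*2/9 = -86/27 ≈ -3.1852)
h*12 = -86/27*12 = -344/9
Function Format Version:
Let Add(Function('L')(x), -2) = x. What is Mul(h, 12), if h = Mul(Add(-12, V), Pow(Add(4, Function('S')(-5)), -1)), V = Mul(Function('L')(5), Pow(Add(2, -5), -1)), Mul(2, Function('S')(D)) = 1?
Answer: Rational(-344, 9) ≈ -38.222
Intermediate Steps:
Function('S')(D) = Rational(1, 2) (Function('S')(D) = Mul(Rational(1, 2), 1) = Rational(1, 2))
Function('L')(x) = Add(2, x)
V = Rational(-7, 3) (V = Mul(Add(2, 5), Pow(Add(2, -5), -1)) = Mul(7, Pow(-3, -1)) = Mul(7, Rational(-1, 3)) = Rational(-7, 3) ≈ -2.3333)
h = Rational(-86, 27) (h = Mul(Add(-12, Rational(-7, 3)), Pow(Add(4, Rational(1, 2)), -1)) = Mul(Rational(-43, 3), Pow(Rational(9, 2), -1)) = Mul(Rational(-43, 3), Rational(2, 9)) = Rational(-86, 27) ≈ -3.1852)
Mul(h, 12) = Mul(Rational(-86, 27), 12) = Rational(-344, 9)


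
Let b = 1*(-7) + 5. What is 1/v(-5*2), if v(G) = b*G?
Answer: 1/20 ≈ 0.050000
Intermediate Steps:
b = -2 (b = -7 + 5 = -2)
v(G) = -2*G
1/v(-5*2) = 1/(-(-10)*2) = 1/(-2*(-10)) = 1/20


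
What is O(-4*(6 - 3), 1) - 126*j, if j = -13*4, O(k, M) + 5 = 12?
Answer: 6559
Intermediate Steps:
O(k, M) = 7 (O(k, M) = -5 + 12 = 7)
j = -52
O(-4*(6 - 3), 1) - 126*j = 7 - 126*(-52) = 7 + 6552 = 6559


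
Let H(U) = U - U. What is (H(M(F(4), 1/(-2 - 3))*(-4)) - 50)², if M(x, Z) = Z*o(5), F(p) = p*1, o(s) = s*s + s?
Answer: 2500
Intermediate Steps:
o(s) = s + s² (o(s) = s² + s = s + s²)
F(p) = p
M(x, Z) = 30*Z (M(x, Z) = Z*(5*(1 + 5)) = Z*(5*6) = Z*30 = 30*Z)
H(U) = 0
(H(M(F(4), 1/(-2 - 3))*(-4)) - 50)² = (0 - 50)² = (-50)² = 2500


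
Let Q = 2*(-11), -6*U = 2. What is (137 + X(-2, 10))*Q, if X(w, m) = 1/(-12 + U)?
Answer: -111452/37 ≈ -3012.2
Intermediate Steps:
U = -1/3 (U = -1/6*2 = -1/3 ≈ -0.33333)
X(w, m) = -3/37 (X(w, m) = 1/(-12 - 1/3) = 1/(-37/3) = -3/37)
Q = -22
(137 + X(-2, 10))*Q = (137 - 3/37)*(-22) = (5066/37)*(-22) = -111452/37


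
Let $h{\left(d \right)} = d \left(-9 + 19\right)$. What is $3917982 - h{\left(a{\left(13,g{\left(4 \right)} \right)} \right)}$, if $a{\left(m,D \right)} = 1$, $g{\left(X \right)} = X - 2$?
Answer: $3917972$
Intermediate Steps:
$g{\left(X \right)} = -2 + X$
$h{\left(d \right)} = 10 d$ ($h{\left(d \right)} = d 10 = 10 d$)
$3917982 - h{\left(a{\left(13,g{\left(4 \right)} \right)} \right)} = 3917982 - 10 \cdot 1 = 3917982 - 10 = 3917972$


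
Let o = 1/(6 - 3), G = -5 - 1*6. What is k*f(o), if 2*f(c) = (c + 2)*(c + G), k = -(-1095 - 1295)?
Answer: -267680/9 ≈ -29742.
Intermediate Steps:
G = -11 (G = -5 - 6 = -11)
o = 1/3 ≈ 0.33333
k = 2390 (k = -1*(-2390) = 2390)
f(c) = (-11 + c)*(2 + c)/2 (f(c) = ((c + 2)*(c - 11))/2 = ((2 + c)*(-11 + c))/2 = ((-11 + c)*(2 + c))/2 = (-11 + c)*(2 + c)/2)
k*f(o) = 2390*(-11 + (1/3)**2/2 - 9/2*1/3) = 2390*(-11 + (1/2)*(1/9) - 3/2) = 2390*(-11 + 1/18 - 3/2) = 2390*(-112/9) = -267680/9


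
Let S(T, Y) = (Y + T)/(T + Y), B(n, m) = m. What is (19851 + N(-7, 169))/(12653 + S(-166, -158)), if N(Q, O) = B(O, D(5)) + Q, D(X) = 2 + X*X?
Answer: 19871/12654 ≈ 1.5703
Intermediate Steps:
D(X) = 2 + X²
N(Q, O) = 27 + Q (N(Q, O) = (2 + 5²) + Q = (2 + 25) + Q = 27 + Q)
S(T, Y) = 1 (S(T, Y) = (T + Y)/(T + Y) = 1)
(19851 + N(-7, 169))/(12653 + S(-166, -158)) = (19851 + (27 - 7))/(12653 + 1) = (19851 + 20)/12654 = 19871*(1/12654) = 19871/12654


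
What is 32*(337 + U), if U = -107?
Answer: 7360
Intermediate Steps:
32*(337 + U) = 32*(337 - 107) = 32*230 = 7360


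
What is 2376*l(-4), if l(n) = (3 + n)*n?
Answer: 9504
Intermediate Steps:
l(n) = n*(3 + n)
2376*l(-4) = 2376*(-4*(3 - 4)) = 2376*(-4*(-1)) = 2376*4 = 9504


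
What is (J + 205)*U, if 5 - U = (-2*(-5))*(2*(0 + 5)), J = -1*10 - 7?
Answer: -17860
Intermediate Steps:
J = -17 (J = -10 - 7 = -17)
U = -95 (U = 5 - (-2*(-5))*2*(0 + 5) = 5 - 10*2*5 = 5 - 10*10 = 5 - 1*100 = 5 - 100 = -95)
(J + 205)*U = (-17 + 205)*(-95) = 188*(-95) = -17860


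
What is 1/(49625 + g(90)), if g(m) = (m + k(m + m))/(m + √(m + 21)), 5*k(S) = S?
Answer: 132155155/6558387154667 + 42*√111/6558387154667 ≈ 2.0151e-5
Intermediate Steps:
k(S) = S/5
g(m) = 7*m/(5*(m + √(21 + m))) (g(m) = (m + (m + m)/5)/(m + √(m + 21)) = (m + (2*m)/5)/(m + √(21 + m)) = (m + 2*m/5)/(m + √(21 + m)) = (7*m/5)/(m + √(21 + m)) = 7*m/(5*(m + √(21 + m))))
1/(49625 + g(90)) = 1/(49625 + (7/5)*90/(90 + √(21 + 90))) = 1/(49625 + (7/5)*90/(90 + √111)) = 1/(49625 + 126/(90 + √111))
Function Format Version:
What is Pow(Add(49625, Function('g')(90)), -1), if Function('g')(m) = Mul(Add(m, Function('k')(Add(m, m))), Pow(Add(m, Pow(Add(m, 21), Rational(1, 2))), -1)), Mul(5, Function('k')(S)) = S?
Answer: Add(Rational(132155155, 6558387154667), Mul(Rational(42, 6558387154667), Pow(111, Rational(1, 2)))) ≈ 2.0151e-5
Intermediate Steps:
Function('k')(S) = Mul(Rational(1, 5), S)
Function('g')(m) = Mul(Rational(7, 5), m, Pow(Add(m, Pow(Add(21, m), Rational(1, 2))), -1)) (Function('g')(m) = Mul(Add(m, Mul(Rational(1, 5), Add(m, m))), Pow(Add(m, Pow(Add(m, 21), Rational(1, 2))), -1)) = Mul(Add(m, Mul(Rational(1, 5), Mul(2, m))), Pow(Add(m, Pow(Add(21, m), Rational(1, 2))), -1)) = Mul(Add(m, Mul(Rational(2, 5), m)), Pow(Add(m, Pow(Add(21, m), Rational(1, 2))), -1)) = Mul(Mul(Rational(7, 5), m), Pow(Add(m, Pow(Add(21, m), Rational(1, 2))), -1)) = Mul(Rational(7, 5), m, Pow(Add(m, Pow(Add(21, m), Rational(1, 2))), -1)))
Pow(Add(49625, Function('g')(90)), -1) = Pow(Add(49625, Mul(Rational(7, 5), 90, Pow(Add(90, Pow(Add(21, 90), Rational(1, 2))), -1))), -1) = Pow(Add(49625, Mul(Rational(7, 5), 90, Pow(Add(90, Pow(111, Rational(1, 2))), -1))), -1) = Pow(Add(49625, Mul(126, Pow(Add(90, Pow(111, Rational(1, 2))), -1))), -1)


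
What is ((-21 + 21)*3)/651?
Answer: 0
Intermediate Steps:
((-21 + 21)*3)/651 = (0*3)*(1/651) = 0*(1/651) = 0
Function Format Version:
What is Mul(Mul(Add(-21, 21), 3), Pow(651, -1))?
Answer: 0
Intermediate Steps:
Mul(Mul(Add(-21, 21), 3), Pow(651, -1)) = Mul(Mul(0, 3), Rational(1, 651)) = Mul(0, Rational(1, 651)) = 0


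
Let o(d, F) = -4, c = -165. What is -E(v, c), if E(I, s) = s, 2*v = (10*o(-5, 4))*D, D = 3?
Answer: 165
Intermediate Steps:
v = -60 (v = ((10*(-4))*3)/2 = (-40*3)/2 = (½)*(-120) = -60)
-E(v, c) = -1*(-165) = 165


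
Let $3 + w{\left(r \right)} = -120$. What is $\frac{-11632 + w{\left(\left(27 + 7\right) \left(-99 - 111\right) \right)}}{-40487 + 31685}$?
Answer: $\frac{11755}{8802} \approx 1.3355$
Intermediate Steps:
$w{\left(r \right)} = -123$ ($w{\left(r \right)} = -3 - 120 = -123$)
$\frac{-11632 + w{\left(\left(27 + 7\right) \left(-99 - 111\right) \right)}}{-40487 + 31685} = \frac{-11632 - 123}{-40487 + 31685} = - \frac{11755}{-8802} = \left(-11755\right) \left(- \frac{1}{8802}\right) = \frac{11755}{8802}$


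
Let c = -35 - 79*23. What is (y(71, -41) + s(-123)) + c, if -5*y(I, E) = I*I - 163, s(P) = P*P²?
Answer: -9318473/5 ≈ -1.8637e+6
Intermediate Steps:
c = -1852 (c = -35 - 1817 = -1852)
s(P) = P³
y(I, E) = 163/5 - I²/5 (y(I, E) = -(I*I - 163)/5 = -(I² - 163)/5 = -(-163 + I²)/5 = 163/5 - I²/5)
(y(71, -41) + s(-123)) + c = ((163/5 - ⅕*71²) + (-123)³) - 1852 = ((163/5 - ⅕*5041) - 1860867) - 1852 = ((163/5 - 5041/5) - 1860867) - 1852 = (-4878/5 - 1860867) - 1852 = -9309213/5 - 1852 = -9318473/5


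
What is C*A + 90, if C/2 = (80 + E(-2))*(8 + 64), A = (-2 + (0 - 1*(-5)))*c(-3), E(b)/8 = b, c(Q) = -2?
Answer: -55206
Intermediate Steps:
E(b) = 8*b
A = -6 (A = (-2 + (0 - 1*(-5)))*(-2) = (-2 + (0 + 5))*(-2) = (-2 + 5)*(-2) = 3*(-2) = -6)
C = 9216 (C = 2*((80 + 8*(-2))*(8 + 64)) = 2*((80 - 16)*72) = 2*(64*72) = 2*4608 = 9216)
C*A + 90 = 9216*(-6) + 90 = -55296 + 90 = -55206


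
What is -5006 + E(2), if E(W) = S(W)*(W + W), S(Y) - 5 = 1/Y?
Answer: -4984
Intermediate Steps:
S(Y) = 5 + 1/Y
E(W) = 2*W*(5 + 1/W) (E(W) = (5 + 1/W)*(W + W) = (5 + 1/W)*(2*W) = 2*W*(5 + 1/W))
-5006 + E(2) = -5006 + (2 + 10*2) = -5006 + (2 + 20) = -5006 + 22 = -4984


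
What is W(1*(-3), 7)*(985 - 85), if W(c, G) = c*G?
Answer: -18900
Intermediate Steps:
W(c, G) = G*c
W(1*(-3), 7)*(985 - 85) = (7*(1*(-3)))*(985 - 85) = (7*(-3))*900 = -21*900 = -18900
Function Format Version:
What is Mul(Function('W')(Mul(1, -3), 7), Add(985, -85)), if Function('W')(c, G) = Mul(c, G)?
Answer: -18900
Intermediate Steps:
Function('W')(c, G) = Mul(G, c)
Mul(Function('W')(Mul(1, -3), 7), Add(985, -85)) = Mul(Mul(7, Mul(1, -3)), Add(985, -85)) = Mul(Mul(7, -3), 900) = Mul(-21, 900) = -18900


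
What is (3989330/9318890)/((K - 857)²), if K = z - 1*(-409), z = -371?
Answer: 398933/625074797529 ≈ 6.3822e-7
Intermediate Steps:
K = 38 (K = -371 - 1*(-409) = -371 + 409 = 38)
(3989330/9318890)/((K - 857)²) = (3989330/9318890)/((38 - 857)²) = (3989330*(1/9318890))/((-819)²) = (398933/931889)/670761 = (398933/931889)*(1/670761) = 398933/625074797529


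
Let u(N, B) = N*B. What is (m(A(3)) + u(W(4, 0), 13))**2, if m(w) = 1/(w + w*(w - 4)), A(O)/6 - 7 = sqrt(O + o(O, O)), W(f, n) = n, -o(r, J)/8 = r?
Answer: -I/(857304*sqrt(21) + 4182192*I) ≈ -1.2702e-7 - 1.1932e-7*I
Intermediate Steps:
o(r, J) = -8*r
u(N, B) = B*N
A(O) = 42 + 6*sqrt(7)*sqrt(-O) (A(O) = 42 + 6*sqrt(O - 8*O) = 42 + 6*sqrt(-7*O) = 42 + 6*(sqrt(7)*sqrt(-O)) = 42 + 6*sqrt(7)*sqrt(-O))
m(w) = 1/(w + w*(-4 + w))
(m(A(3)) + u(W(4, 0), 13))**2 = (1/((42 + 6*sqrt(7)*sqrt(-1*3))*(-3 + (42 + 6*sqrt(7)*sqrt(-1*3)))) + 13*0)**2 = (1/((42 + 6*sqrt(7)*sqrt(-3))*(-3 + (42 + 6*sqrt(7)*sqrt(-3)))) + 0)**2 = (1/((42 + 6*sqrt(7)*(I*sqrt(3)))*(-3 + (42 + 6*sqrt(7)*(I*sqrt(3))))) + 0)**2 = (1/((42 + 6*I*sqrt(21))*(-3 + (42 + 6*I*sqrt(21)))) + 0)**2 = (1/((42 + 6*I*sqrt(21))*(39 + 6*I*sqrt(21))) + 0)**2 = (1/((39 + 6*I*sqrt(21))*(42 + 6*I*sqrt(21))) + 0)**2 = (1/((39 + 6*I*sqrt(21))*(42 + 6*I*sqrt(21))))**2 = 1/((39 + 6*I*sqrt(21))**2*(42 + 6*I*sqrt(21))**2)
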